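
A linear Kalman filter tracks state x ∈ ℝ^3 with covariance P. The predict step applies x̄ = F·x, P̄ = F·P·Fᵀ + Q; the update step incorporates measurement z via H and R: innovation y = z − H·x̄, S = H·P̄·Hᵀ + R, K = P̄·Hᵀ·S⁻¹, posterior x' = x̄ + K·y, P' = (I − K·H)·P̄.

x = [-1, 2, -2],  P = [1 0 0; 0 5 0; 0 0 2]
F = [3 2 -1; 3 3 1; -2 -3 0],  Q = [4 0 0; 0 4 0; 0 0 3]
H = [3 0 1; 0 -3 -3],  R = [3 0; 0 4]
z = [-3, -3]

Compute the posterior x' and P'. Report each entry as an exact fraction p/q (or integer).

x' = [-3249/3583, 3265/3583, -330/3583]
P' = [14417/3583 76583/7166 -76827/7166; 76583/7166 224067/7166 -221775/7166; -76827/7166 -221775/7166 222531/7166]

x̄ = F·x = [3, 1, -4]
P̄ = F·P·Fᵀ + Q = [35 37 -36; 37 60 -51; -36 -51 52]
y = z − H·x̄ = [-8, -12]
S = H·P̄·Hᵀ + R = [154 -12; -12 94]
K = P̄·Hᵀ·S⁻¹ = [3225/7166 183/7166; 1329/3583 -1719/7166; -1325/3583 -567/7166]
x' = x̄ + K·y = [-3249/3583, 3265/3583, -330/3583]
P' = (I − K·H)·P̄ = [14417/3583 76583/7166 -76827/7166; 76583/7166 224067/7166 -221775/7166; -76827/7166 -221775/7166 222531/7166]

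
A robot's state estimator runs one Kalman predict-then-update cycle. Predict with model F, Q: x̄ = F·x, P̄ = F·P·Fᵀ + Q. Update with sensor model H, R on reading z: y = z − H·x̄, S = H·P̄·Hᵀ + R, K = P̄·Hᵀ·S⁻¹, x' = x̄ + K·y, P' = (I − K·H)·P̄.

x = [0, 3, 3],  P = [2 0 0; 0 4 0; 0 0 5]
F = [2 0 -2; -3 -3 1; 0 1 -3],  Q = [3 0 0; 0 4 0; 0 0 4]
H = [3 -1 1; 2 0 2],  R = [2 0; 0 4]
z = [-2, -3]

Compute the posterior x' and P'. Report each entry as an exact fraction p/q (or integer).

x̄ = F·x = [-6, -6, -6]
P̄ = F·P·Fᵀ + Q = [31 -22 30; -22 63 -27; 30 -27 53]
y = z − H·x̄ = [16, 21]
S = H·P̄·Hᵀ + R = [763 630; 630 580]
K = P̄·Hᵀ·S⁻¹ = [181/1141 31/815; -1437/2282 1679/3260; -299/2282 1397/3260]
x' = x̄ + K·y = [-15193/5705, -120027/22820, 20599/22820]
P' = (I − K·H)·P̄ = [19156/5705 36936/5705 -18722/5705; 36936/5705 173867/11410 -62119/11410; -18722/5705 -62119/11410 47223/11410]

x' = [-15193/5705, -120027/22820, 20599/22820]
P' = [19156/5705 36936/5705 -18722/5705; 36936/5705 173867/11410 -62119/11410; -18722/5705 -62119/11410 47223/11410]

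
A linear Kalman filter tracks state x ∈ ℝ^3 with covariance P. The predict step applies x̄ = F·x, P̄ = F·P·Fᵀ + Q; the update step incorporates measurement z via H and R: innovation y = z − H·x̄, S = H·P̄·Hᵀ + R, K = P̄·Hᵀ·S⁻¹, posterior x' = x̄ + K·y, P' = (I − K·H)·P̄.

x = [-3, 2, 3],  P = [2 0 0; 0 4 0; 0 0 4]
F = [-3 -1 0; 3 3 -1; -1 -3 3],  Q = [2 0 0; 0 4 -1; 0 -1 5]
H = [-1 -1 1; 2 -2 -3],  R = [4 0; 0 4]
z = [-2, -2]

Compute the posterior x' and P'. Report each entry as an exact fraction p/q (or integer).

x' = [6777/2279, 16519/20511, 42118/20511]
P' = [13812/2279 -4652/2279 11672/2279; -4652/2279 43580/20511 -50548/20511; 11672/2279 -50548/20511 104636/20511]

x̄ = F·x = [7, -6, 6]
P̄ = F·P·Fᵀ + Q = [24 -30 18; -30 62 -55; 18 -55 79]
y = z − H·x̄ = [-7, -10]
S = H·P̄·Hᵀ + R = [183 -126; -126 423]
K = P̄·Hᵀ·S⁻¹ = [628/2279 478/2279; -4355/6837 -4813/20511; 4178/6837 -679/20511]
x' = x̄ + K·y = [6777/2279, 16519/20511, 42118/20511]
P' = (I − K·H)·P̄ = [13812/2279 -4652/2279 11672/2279; -4652/2279 43580/20511 -50548/20511; 11672/2279 -50548/20511 104636/20511]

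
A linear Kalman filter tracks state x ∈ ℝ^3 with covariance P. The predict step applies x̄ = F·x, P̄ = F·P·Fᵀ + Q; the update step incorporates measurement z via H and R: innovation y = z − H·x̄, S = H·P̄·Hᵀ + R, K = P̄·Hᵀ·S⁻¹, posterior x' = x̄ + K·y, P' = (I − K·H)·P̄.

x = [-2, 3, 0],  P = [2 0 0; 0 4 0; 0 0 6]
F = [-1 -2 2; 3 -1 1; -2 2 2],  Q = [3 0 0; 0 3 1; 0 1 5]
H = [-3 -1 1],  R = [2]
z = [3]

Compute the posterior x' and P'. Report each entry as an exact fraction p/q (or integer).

x̄ = F·x = [-4, -9, 10]
P̄ = F·P·Fᵀ + Q = [45 14 12; 14 31 -7; 12 -7 53]
y = z − H·x̄ = [-28]
S = H·P̄·Hᵀ + R = [517]
K = P̄·Hᵀ·S⁻¹ = [-137/517; -80/517; 24/517]
x' = x̄ + K·y = [1768/517, -2413/517, 4498/517]
P' = (I − K·H)·P̄ = [4496/517 -3722/517 9492/517; -3722/517 9627/517 -1699/517; 9492/517 -1699/517 26825/517]

x' = [1768/517, -2413/517, 4498/517]
P' = [4496/517 -3722/517 9492/517; -3722/517 9627/517 -1699/517; 9492/517 -1699/517 26825/517]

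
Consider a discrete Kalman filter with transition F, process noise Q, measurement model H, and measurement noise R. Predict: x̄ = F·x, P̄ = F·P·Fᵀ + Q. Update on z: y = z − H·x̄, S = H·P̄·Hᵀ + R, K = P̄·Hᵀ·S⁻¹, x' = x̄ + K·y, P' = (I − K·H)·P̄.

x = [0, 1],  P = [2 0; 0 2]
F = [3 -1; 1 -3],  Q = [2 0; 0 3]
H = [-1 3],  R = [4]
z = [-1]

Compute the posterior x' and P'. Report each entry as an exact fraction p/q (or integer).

x' = [-9/23, -12/23]
P' = [478/23 162/23; 162/23 454/161]

x̄ = F·x = [-1, -3]
P̄ = F·P·Fᵀ + Q = [22 12; 12 23]
y = z − H·x̄ = [7]
S = H·P̄·Hᵀ + R = [161]
K = P̄·Hᵀ·S⁻¹ = [2/23; 57/161]
x' = x̄ + K·y = [-9/23, -12/23]
P' = (I − K·H)·P̄ = [478/23 162/23; 162/23 454/161]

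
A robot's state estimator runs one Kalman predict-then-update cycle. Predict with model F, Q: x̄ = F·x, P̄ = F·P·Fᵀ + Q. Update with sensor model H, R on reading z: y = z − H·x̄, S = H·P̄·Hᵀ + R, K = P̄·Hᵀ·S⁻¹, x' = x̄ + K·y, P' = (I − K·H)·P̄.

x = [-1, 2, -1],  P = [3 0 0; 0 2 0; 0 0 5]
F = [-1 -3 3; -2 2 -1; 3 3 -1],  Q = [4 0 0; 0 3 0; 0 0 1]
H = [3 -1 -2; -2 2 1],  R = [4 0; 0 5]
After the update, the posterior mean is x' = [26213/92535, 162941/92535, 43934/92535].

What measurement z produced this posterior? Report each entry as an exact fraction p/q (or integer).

x̄ = F·x = [-8, 7, 4]
P̄ = F·P·Fᵀ + Q = [70 -21 -42; -21 28 -1; -42 -1 51]
S = H·P̄·Hᵀ + R = [1492 -1035; -1035 780]
K = P̄·Hᵀ·S⁻¹ = [924/6169 -8183/92535; 2065/6169 52609/92535; -2627/6169 -36509/92535]
x' − x̄ = [766493/92535, -484804/92535, -326206/92535] = K·y
y = (KᵀK)⁻¹·Kᵀ·(x' − x̄) = [37, -31]
z = y + H·x̄ = [37, -31] + [-39, 34] = [-2, 3]

z = [-2, 3]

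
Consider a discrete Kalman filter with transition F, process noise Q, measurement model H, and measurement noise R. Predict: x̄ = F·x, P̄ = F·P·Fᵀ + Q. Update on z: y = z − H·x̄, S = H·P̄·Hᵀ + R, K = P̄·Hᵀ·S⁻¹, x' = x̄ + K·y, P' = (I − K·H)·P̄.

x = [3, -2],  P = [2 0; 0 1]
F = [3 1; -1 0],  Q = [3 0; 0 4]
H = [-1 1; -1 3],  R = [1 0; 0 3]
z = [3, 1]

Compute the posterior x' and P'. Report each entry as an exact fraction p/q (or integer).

x̄ = F·x = [7, -3]
P̄ = F·P·Fᵀ + Q = [22 -6; -6 6]
y = z − H·x̄ = [13, 17]
S = H·P̄·Hᵀ + R = [41 64; 64 115]
K = P̄·Hᵀ·S⁻¹ = [-660/619 152/619; -156/619 216/619]
x' = x̄ + K·y = [-1663/619, -213/619]
P' = (I − K·H)·P̄ = [1218/619 558/619; 558/619 402/619]

x' = [-1663/619, -213/619]
P' = [1218/619 558/619; 558/619 402/619]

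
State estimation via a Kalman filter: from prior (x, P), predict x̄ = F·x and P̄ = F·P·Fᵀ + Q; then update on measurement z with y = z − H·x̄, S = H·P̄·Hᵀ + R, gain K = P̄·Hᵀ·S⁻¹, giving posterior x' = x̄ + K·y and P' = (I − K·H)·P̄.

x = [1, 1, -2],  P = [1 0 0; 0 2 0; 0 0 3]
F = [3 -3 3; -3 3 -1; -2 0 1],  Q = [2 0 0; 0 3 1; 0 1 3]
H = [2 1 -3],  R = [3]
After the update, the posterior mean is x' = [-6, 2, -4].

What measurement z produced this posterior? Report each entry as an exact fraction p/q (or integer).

z = [2]

x̄ = F·x = [-6, 2, -4]
P̄ = F·P·Fᵀ + Q = [56 -36 3; -36 33 4; 3 4 10]
S = H·P̄·Hᵀ + R = [146]
K = P̄·Hᵀ·S⁻¹ = [67/146; -51/146; -10/73]
x' − x̄ = [0, 0, 0] = K·y
y = (KᵀK)⁻¹·Kᵀ·(x' − x̄) = [0]
z = y + H·x̄ = [0] + [2] = [2]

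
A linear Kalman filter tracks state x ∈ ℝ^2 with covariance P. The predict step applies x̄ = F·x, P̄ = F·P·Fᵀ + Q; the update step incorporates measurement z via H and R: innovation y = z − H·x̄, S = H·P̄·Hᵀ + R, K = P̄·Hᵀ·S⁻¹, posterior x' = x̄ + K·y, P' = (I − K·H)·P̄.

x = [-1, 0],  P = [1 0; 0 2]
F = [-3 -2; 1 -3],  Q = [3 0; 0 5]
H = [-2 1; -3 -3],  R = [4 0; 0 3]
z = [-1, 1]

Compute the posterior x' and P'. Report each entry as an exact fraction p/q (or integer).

x̄ = F·x = [3, -1]
P̄ = F·P·Fᵀ + Q = [20 9; 9 24]
y = z − H·x̄ = [6, 7]
S = H·P̄·Hᵀ + R = [72 75; 75 561]
K = P̄·Hᵀ·S⁻¹ = [-3622/11589 -1313/11589; 1199/3863 -842/3863]
x' = x̄ + K·y = [3844/11589, -2563/3863]
P' = (I − K·H)·P̄ = [5267/11589 -1318/3863; -1318/3863 2160/3863]

x' = [3844/11589, -2563/3863]
P' = [5267/11589 -1318/3863; -1318/3863 2160/3863]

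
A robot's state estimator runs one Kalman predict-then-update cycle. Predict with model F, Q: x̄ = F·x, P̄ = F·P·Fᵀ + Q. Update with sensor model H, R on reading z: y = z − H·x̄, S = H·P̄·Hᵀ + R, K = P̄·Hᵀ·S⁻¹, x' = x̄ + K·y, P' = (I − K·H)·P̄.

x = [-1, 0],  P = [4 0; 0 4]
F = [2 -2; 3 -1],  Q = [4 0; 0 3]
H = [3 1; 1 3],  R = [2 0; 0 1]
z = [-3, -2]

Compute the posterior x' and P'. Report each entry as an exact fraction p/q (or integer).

x̄ = F·x = [-2, -3]
P̄ = F·P·Fᵀ + Q = [36 32; 32 43]
y = z − H·x̄ = [6, 9]
S = H·P̄·Hᵀ + R = [561 557; 557 616]
K = P̄·Hᵀ·S⁻¹ = [12716/35327 -3928/35327; -4053/35327 12898/35327]
x' = x̄ + K·y = [-29710/35327, -14217/35327]
P' = (I − K·H)·P̄ = [10028/35327 -4652/35327; -4652/35327 5850/35327]

x' = [-29710/35327, -14217/35327]
P' = [10028/35327 -4652/35327; -4652/35327 5850/35327]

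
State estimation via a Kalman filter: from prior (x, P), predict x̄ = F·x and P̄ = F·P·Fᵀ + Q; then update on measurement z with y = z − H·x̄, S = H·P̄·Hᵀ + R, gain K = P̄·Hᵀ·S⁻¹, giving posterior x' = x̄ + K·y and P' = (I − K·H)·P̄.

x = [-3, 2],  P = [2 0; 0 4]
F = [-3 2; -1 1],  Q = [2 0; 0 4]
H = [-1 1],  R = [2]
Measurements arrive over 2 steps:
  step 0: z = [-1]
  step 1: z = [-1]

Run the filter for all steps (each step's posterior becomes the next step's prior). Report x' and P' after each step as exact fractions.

step 0: x' = [53/10, 18/5], P' = [59/5 48/5; 48/5 46/5]
step 1: x' = [-171/130, -17/10], P' = [497/65 29/5; 29/5 29/5]

step 0: x̄ = F·x = [13, 5]
step 0: P̄ = F·P·Fᵀ + Q = [36 14; 14 10]
step 0: y = z − H·x̄ = [7]
step 0: S = H·P̄·Hᵀ + R = [20]
step 0: K = P̄·Hᵀ·S⁻¹ = [-11/10; -1/5]
step 0: x' = x̄ + K·y = [53/10, 18/5]
step 0: P' = (I − K·H)·P̄ = [59/5 48/5; 48/5 46/5]
step 1: x̄ = F·x = [-87/10, -17/10]
step 1: P̄ = F·P·Fᵀ + Q = [149/5 29/5; 29/5 29/5]
step 1: y = z − H·x̄ = [-8]
step 1: S = H·P̄·Hᵀ + R = [26]
step 1: K = P̄·Hᵀ·S⁻¹ = [-12/13; 0]
step 1: x' = x̄ + K·y = [-171/130, -17/10]
step 1: P' = (I − K·H)·P̄ = [497/65 29/5; 29/5 29/5]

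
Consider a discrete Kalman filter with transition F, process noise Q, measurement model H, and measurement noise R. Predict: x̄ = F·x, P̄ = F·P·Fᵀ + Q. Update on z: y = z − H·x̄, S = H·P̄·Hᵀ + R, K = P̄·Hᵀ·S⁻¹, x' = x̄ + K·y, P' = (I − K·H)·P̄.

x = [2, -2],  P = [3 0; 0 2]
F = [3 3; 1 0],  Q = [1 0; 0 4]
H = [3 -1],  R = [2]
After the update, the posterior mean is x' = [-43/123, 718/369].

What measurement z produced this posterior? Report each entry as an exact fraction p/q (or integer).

x̄ = F·x = [0, 2]
P̄ = F·P·Fᵀ + Q = [46 9; 9 7]
S = H·P̄·Hᵀ + R = [369]
K = P̄·Hᵀ·S⁻¹ = [43/123; 20/369]
x' − x̄ = [-43/123, -20/369] = K·y
y = (KᵀK)⁻¹·Kᵀ·(x' − x̄) = [-1]
z = y + H·x̄ = [-1] + [-2] = [-3]

z = [-3]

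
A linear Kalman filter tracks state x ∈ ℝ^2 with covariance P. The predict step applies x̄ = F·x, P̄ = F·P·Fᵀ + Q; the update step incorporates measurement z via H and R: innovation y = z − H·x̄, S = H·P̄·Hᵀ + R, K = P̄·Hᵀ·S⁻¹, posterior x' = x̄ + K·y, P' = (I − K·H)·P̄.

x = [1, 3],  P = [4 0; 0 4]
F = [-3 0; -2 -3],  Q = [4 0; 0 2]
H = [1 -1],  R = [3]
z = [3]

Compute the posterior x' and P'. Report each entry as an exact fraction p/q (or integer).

x' = [-227/49, -389/49]
P' = [1704/49 1656/49; 1656/49 1746/49]

x̄ = F·x = [-3, -11]
P̄ = F·P·Fᵀ + Q = [40 24; 24 54]
y = z − H·x̄ = [-5]
S = H·P̄·Hᵀ + R = [49]
K = P̄·Hᵀ·S⁻¹ = [16/49; -30/49]
x' = x̄ + K·y = [-227/49, -389/49]
P' = (I − K·H)·P̄ = [1704/49 1656/49; 1656/49 1746/49]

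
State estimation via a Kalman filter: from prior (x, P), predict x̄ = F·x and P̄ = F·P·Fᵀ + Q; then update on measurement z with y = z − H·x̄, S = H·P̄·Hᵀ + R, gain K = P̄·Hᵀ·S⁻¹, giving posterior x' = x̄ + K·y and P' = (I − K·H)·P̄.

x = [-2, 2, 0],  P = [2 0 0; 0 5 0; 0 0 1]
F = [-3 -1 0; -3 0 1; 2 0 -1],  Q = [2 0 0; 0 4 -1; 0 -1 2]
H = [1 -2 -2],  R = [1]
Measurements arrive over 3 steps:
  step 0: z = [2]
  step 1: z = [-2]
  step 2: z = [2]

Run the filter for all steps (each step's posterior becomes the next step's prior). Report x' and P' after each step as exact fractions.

step 0: x̄ = F·x = [4, 6, -4]
step 0: P̄ = F·P·Fᵀ + Q = [25 18 -12; 18 23 -14; -12 -14 11]
step 0: y = z − H·x̄ = [2]
step 0: S = H·P̄·Hᵀ + R = [26]
step 0: K = P̄·Hᵀ·S⁻¹ = [1/2; 0; -3/13]
step 0: x' = x̄ + K·y = [5, 6, -58/13]
step 0: P' = (I − K·H)·P̄ = [37/2 18 -9; 18 23 -14; -9 -14 125/13]
step 1: x̄ = F·x = [-21, -253/13, 188/13]
step 1: P̄ = F·P·Fᵀ + Q = [599/2 523/2 -188; 523/2 6087/26 -2166/13; -188 -2166/13 1581/13]
step 1: y = z − H·x̄ = [9]
step 1: S = H·P̄·Hᵀ + R = [193/2]
step 1: K = P̄·Hᵀ·S⁻¹ = [305/193; 253/193; -196/193]
step 1: x' = x̄ + K·y = [-1308/193, -19228/2509, 13352/2509]
step 1: P' = (I − K·H)·P̄ = [11291/193 11887/193 -6394/193; 11887/193 171337/2509 -95716/2509; -6394/193 -95716/2509 55429/2509]
step 2: x̄ = F·x = [70240/2509, 64364/2509, -47360/2509]
step 2: P̄ = F·P·Fᵀ + Q = [2424588/2509 2129722/2509 -1534842/2509; 2129722/2509 1885244/2509 -1354246/2509; -1534842/2509 -1354246/2509 980067/2509]
step 2: y = z − H·x̄ = [-31214/2509]
step 2: S = H·P̄·Hᵀ + R = [674853/2509]
step 2: K = P̄·Hᵀ·S⁻¹ = [1234828/674853; 1067726/674853; -786484/674853]
step 2: x' = x̄ + K·y = [3530392/674853, 4028792/674853, -2954056/674853]
step 2: P' = (I − K·H)·P̄ = [44416220/674853 47346082/674853 -25755386/674853; 47346082/674853 52699784/674853 -29560606/674853; -25755386/674853 -29560606/674853 17076155/674853]

step 0: x' = [5, 6, -58/13], P' = [37/2 18 -9; 18 23 -14; -9 -14 125/13]
step 1: x' = [-1308/193, -19228/2509, 13352/2509], P' = [11291/193 11887/193 -6394/193; 11887/193 171337/2509 -95716/2509; -6394/193 -95716/2509 55429/2509]
step 2: x' = [3530392/674853, 4028792/674853, -2954056/674853], P' = [44416220/674853 47346082/674853 -25755386/674853; 47346082/674853 52699784/674853 -29560606/674853; -25755386/674853 -29560606/674853 17076155/674853]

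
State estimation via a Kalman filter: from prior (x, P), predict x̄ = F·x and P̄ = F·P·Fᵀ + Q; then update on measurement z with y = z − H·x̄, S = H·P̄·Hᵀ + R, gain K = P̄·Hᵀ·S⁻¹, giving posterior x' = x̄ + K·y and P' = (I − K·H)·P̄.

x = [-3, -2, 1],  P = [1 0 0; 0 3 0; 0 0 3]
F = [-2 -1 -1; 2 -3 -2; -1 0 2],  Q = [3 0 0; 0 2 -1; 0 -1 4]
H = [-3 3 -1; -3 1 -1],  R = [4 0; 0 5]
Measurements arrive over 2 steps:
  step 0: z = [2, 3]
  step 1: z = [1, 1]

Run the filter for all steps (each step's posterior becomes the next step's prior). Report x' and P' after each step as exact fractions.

step 0: x̄ = F·x = [7, -2, 5]
step 0: P̄ = F·P·Fᵀ + Q = [13 11 -4; 11 45 -15; -4 -15 17]
step 0: y = z − H·x̄ = [34, 31]
step 0: S = H·P̄·Hᵀ + R = [411 173; 173 124]
step 0: K = P̄·Hᵀ·S⁻¹ = [3904/21035 -9518/21035; 9837/21035 -9144/21035; -548/4207 86/4207]
step 0: x' = x̄ + K·y = [-15077/21035, 8924/21035, 5069/4207]
step 0: P' = (I − K·H)·P̄ = [52831/21035 31603/21035 -15860/4207; 31603/21035 42534/21035 -1311/4207; -15860/4207 -1311/4207 45839/4207]
step 1: x̄ = F·x = [-823/4207, -107616/21035, 65767/21035]
step 1: P̄ = F·P·Fᵀ + Q = [68452/4207 61941/4207 -14023/4207; 61941/4207 1729484/21035 -1385138/21035; -14023/4207 -1385138/21035 1370951/21035]
step 1: y = z − H·x̄ = [79461/4207, 182073/21035]
step 1: S = H·P̄·Hᵀ + R = [4483247/4207 2208629/4207; 2208629/4207 6777306/21035]
step 1: K = P̄·Hᵀ·S⁻¹ = [330770540/1424798311 -674978310/1424798311; 671236681/1424798311 -634272278/1424798311; -376290664/1424798311 77945516/1424798311]
step 1: x' = x̄ + K·y = [126380723/1424798311, -101224719/1424798311, -1977926209/1424798311]
step 1: P' = (I − K·H)·P̄ = [2856203036/1424798311 2348986855/1424798311 -2844730703/1424798311; 2348986855/1424798311 2928154057/1424798311 -947445118/1424798311; -2844730703/1424798311 -947445118/1424798311 7197019411/1424798311]

step 0: x' = [-15077/21035, 8924/21035, 5069/4207], P' = [52831/21035 31603/21035 -15860/4207; 31603/21035 42534/21035 -1311/4207; -15860/4207 -1311/4207 45839/4207]
step 1: x' = [126380723/1424798311, -101224719/1424798311, -1977926209/1424798311], P' = [2856203036/1424798311 2348986855/1424798311 -2844730703/1424798311; 2348986855/1424798311 2928154057/1424798311 -947445118/1424798311; -2844730703/1424798311 -947445118/1424798311 7197019411/1424798311]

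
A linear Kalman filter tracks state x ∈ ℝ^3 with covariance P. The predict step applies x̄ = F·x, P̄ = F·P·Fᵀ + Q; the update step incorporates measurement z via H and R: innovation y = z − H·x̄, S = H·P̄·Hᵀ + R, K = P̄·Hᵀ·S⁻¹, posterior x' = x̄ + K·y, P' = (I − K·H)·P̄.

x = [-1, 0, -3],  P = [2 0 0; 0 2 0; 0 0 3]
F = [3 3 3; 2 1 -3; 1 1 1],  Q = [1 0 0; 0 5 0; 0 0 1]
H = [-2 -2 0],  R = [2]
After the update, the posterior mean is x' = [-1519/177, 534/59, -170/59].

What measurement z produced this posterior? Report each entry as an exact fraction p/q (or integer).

x̄ = F·x = [-12, 7, -4]
P̄ = F·P·Fᵀ + Q = [64 -9 21; -9 42 -3; 21 -3 8]
S = H·P̄·Hᵀ + R = [354]
K = P̄·Hᵀ·S⁻¹ = [-55/177; -11/59; -6/59]
x' − x̄ = [605/177, 121/59, 66/59] = K·y
y = (KᵀK)⁻¹·Kᵀ·(x' − x̄) = [-11]
z = y + H·x̄ = [-11] + [10] = [-1]

z = [-1]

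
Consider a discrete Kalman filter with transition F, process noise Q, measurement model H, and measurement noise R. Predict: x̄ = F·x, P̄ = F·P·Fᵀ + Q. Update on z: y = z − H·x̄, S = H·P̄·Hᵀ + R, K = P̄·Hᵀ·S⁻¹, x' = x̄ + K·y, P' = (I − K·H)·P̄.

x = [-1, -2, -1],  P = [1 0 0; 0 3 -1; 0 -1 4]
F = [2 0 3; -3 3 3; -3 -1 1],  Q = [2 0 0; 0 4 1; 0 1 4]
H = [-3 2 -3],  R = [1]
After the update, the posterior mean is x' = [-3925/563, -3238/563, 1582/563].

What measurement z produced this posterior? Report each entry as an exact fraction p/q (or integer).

x̄ = F·x = [-5, -6, 4]
P̄ = F·P·Fᵀ + Q = [42 21 9; 21 58 13; 9 13 22]
S = H·P̄·Hᵀ + R = [563]
K = P̄·Hᵀ·S⁻¹ = [-111/563; 14/563; -67/563]
x' − x̄ = [-1110/563, 140/563, -670/563] = K·y
y = (KᵀK)⁻¹·Kᵀ·(x' − x̄) = [10]
z = y + H·x̄ = [10] + [-9] = [1]

z = [1]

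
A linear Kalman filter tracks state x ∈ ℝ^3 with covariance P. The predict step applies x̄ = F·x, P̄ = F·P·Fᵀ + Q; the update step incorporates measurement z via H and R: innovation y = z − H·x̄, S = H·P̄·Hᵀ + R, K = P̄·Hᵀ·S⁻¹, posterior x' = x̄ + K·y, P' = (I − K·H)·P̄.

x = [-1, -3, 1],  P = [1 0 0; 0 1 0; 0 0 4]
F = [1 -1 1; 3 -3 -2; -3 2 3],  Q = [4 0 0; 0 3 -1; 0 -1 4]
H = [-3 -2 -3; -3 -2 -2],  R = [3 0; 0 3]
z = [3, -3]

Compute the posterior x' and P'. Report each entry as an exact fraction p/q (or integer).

x̄ = F·x = [3, 4, 0]
P̄ = F·P·Fᵀ + Q = [10 -2 7; -2 37 -40; 7 -40 53]
y = z − H·x̄ = [20, 14]
S = H·P̄·Hᵀ + R = [340 237; 237 193]
K = P̄·Hᵀ·S⁻¹ = [409/9451 -2461/9451; 7192/9451 -8244/9451; -8161/9451 7720/9451]
x' = x̄ + K·y = [2079/9451, 66228/9451, -55140/9451]
P' = (I − K·H)·P̄ = [15293/9451 -10638/9451 -8610/9451; -10638/9451 74631/9451 -46308/9451; -8610/9451 -46308/9451 47643/9451]

x' = [2079/9451, 66228/9451, -55140/9451]
P' = [15293/9451 -10638/9451 -8610/9451; -10638/9451 74631/9451 -46308/9451; -8610/9451 -46308/9451 47643/9451]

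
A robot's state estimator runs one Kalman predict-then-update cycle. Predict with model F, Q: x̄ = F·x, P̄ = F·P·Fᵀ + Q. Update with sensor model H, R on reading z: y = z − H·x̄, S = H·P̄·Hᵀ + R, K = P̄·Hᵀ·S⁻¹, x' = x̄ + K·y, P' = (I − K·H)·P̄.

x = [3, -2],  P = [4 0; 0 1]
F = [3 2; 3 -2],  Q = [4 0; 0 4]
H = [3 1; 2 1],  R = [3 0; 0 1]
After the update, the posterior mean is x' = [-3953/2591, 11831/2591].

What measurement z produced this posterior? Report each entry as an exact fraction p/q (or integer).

x̄ = F·x = [5, 13]
P̄ = F·P·Fᵀ + Q = [44 32; 32 44]
S = H·P̄·Hᵀ + R = [635 468; 468 349]
K = P̄·Hᵀ·S⁻¹ = [1076/2591 -552/2591; -1684/2591 3060/2591]
x' − x̄ = [-16908/2591, -21852/2591] = K·y
y = (KᵀK)⁻¹·Kᵀ·(x' − x̄) = [-27, -22]
z = y + H·x̄ = [-27, -22] + [28, 23] = [1, 1]

z = [1, 1]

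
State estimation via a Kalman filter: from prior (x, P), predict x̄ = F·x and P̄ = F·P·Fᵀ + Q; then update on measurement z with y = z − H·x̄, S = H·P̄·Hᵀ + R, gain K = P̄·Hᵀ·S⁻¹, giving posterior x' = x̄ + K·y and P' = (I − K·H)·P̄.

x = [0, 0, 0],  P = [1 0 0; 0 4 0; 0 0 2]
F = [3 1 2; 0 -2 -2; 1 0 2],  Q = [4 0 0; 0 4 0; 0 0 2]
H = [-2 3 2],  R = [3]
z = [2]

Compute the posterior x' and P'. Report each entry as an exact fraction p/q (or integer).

x̄ = F·x = [0, 0, 0]
P̄ = F·P·Fᵀ + Q = [25 -16 11; -16 28 -8; 11 -8 11]
y = z − H·x̄ = [2]
S = H·P̄·Hᵀ + R = [407]
K = P̄·Hᵀ·S⁻¹ = [-76/407; 100/407; -24/407]
x' = x̄ + K·y = [-152/407, 200/407, -48/407]
P' = (I − K·H)·P̄ = [4399/407 1088/407 2653/407; 1088/407 1396/407 -856/407; 2653/407 -856/407 3901/407]

x' = [-152/407, 200/407, -48/407]
P' = [4399/407 1088/407 2653/407; 1088/407 1396/407 -856/407; 2653/407 -856/407 3901/407]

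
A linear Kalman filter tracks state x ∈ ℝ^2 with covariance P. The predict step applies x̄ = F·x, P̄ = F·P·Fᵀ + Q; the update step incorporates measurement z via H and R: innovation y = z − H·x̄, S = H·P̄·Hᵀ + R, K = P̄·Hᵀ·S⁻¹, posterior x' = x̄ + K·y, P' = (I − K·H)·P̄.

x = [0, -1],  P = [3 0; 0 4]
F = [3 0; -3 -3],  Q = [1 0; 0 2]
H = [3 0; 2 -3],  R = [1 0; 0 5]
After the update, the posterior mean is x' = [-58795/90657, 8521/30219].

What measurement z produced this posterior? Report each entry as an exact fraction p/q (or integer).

x̄ = F·x = [0, 3]
P̄ = F·P·Fᵀ + Q = [28 -27; -27 65]
S = H·P̄·Hᵀ + R = [253 411; 411 1026]
K = P̄·Hᵀ·S⁻¹ = [9959/30219 137/90657; 2137/10073 -9902/30219]
x' − x̄ = [-58795/90657, -82136/30219] = K·y
y = (KᵀK)⁻¹·Kᵀ·(x' − x̄) = [-2, 7]
z = y + H·x̄ = [-2, 7] + [0, -9] = [-2, -2]

z = [-2, -2]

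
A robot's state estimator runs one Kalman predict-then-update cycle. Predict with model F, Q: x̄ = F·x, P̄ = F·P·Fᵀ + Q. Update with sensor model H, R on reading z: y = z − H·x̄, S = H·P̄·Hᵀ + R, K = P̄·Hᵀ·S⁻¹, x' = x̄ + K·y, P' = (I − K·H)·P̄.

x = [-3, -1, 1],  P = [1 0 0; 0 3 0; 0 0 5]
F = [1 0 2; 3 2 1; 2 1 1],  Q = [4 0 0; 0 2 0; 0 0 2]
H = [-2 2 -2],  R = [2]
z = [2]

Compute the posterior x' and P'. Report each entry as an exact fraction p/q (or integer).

x' = [-85/21, -646/63, -50/7]
P' = [47/7 241/21 36/7; 241/21 1756/63 115/7; 36/7 115/7 80/7]

x̄ = F·x = [-1, -10, -6]
P̄ = F·P·Fᵀ + Q = [25 13 12; 13 28 17; 12 17 14]
y = z − H·x̄ = [8]
S = H·P̄·Hᵀ + R = [126]
K = P̄·Hᵀ·S⁻¹ = [-8/21; -2/63; -1/7]
x' = x̄ + K·y = [-85/21, -646/63, -50/7]
P' = (I − K·H)·P̄ = [47/7 241/21 36/7; 241/21 1756/63 115/7; 36/7 115/7 80/7]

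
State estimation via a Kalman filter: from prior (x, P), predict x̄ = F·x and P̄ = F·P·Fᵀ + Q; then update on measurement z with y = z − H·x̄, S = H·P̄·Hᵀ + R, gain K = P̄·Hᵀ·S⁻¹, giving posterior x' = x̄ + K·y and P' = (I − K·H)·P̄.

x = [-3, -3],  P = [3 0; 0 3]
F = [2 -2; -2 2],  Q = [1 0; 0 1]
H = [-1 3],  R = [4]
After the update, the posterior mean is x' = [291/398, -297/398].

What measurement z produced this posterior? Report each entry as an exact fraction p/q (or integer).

z = [-3]

x̄ = F·x = [0, 0]
P̄ = F·P·Fᵀ + Q = [25 -24; -24 25]
S = H·P̄·Hᵀ + R = [398]
K = P̄·Hᵀ·S⁻¹ = [-97/398; 99/398]
x' − x̄ = [291/398, -297/398] = K·y
y = (KᵀK)⁻¹·Kᵀ·(x' − x̄) = [-3]
z = y + H·x̄ = [-3] + [0] = [-3]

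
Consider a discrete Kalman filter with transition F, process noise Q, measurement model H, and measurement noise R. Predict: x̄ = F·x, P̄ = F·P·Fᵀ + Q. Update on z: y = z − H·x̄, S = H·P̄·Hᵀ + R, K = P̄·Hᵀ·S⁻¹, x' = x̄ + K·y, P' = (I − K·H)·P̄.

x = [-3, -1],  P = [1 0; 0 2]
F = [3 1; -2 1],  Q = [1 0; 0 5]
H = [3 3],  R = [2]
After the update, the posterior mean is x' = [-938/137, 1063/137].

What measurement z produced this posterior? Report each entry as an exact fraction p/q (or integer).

z = [3]

x̄ = F·x = [-10, 5]
P̄ = F·P·Fᵀ + Q = [12 -4; -4 11]
S = H·P̄·Hᵀ + R = [137]
K = P̄·Hᵀ·S⁻¹ = [24/137; 21/137]
x' − x̄ = [432/137, 378/137] = K·y
y = (KᵀK)⁻¹·Kᵀ·(x' − x̄) = [18]
z = y + H·x̄ = [18] + [-15] = [3]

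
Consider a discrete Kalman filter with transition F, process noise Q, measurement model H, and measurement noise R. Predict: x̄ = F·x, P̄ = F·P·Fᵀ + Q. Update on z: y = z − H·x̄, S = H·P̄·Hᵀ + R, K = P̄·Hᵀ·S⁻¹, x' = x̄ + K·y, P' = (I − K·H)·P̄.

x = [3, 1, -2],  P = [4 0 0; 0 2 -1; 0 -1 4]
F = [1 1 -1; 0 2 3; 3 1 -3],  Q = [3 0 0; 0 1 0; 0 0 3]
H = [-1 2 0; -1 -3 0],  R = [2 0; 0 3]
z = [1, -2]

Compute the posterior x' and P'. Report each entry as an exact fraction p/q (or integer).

x' = [2273/3807, 749/1269, 17728/3807]
P' = [1390/1269 -2/423 2450/1269; -2/423 28/141 -37/423; 2450/1269 -37/423 27982/1269]

x̄ = F·x = [6, -4, 16]
P̄ = F·P·Fᵀ + Q = [15 -9 30; -9 33 -29; 30 -29 83]
y = z − H·x̄ = [15, -8]
S = H·P̄·Hᵀ + R = [185 -192; -192 261]
K = P̄·Hᵀ·S⁻¹ = [-701/1269 -1372/3807; 85/423 -250/1269; -1336/1269 -2117/3807]
x' = x̄ + K·y = [2273/3807, 749/1269, 17728/3807]
P' = (I − K·H)·P̄ = [1390/1269 -2/423 2450/1269; -2/423 28/141 -37/423; 2450/1269 -37/423 27982/1269]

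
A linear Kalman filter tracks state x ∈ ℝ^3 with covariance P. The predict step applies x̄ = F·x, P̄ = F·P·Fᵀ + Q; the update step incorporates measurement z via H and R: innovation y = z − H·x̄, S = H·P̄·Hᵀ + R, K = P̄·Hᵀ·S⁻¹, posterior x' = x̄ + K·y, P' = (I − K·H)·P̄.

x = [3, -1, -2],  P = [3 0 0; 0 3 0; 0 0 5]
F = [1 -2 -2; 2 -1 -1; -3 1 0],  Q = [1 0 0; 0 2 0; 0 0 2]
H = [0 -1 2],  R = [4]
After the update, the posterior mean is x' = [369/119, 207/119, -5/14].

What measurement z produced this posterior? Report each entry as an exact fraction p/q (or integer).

z = [-2]

x̄ = F·x = [9, 9, -10]
P̄ = F·P·Fᵀ + Q = [36 22 -15; 22 22 -21; -15 -21 32]
S = H·P̄·Hᵀ + R = [238]
K = P̄·Hᵀ·S⁻¹ = [-26/119; -32/119; 5/14]
x' − x̄ = [-702/119, -864/119, 135/14] = K·y
y = (KᵀK)⁻¹·Kᵀ·(x' − x̄) = [27]
z = y + H·x̄ = [27] + [-29] = [-2]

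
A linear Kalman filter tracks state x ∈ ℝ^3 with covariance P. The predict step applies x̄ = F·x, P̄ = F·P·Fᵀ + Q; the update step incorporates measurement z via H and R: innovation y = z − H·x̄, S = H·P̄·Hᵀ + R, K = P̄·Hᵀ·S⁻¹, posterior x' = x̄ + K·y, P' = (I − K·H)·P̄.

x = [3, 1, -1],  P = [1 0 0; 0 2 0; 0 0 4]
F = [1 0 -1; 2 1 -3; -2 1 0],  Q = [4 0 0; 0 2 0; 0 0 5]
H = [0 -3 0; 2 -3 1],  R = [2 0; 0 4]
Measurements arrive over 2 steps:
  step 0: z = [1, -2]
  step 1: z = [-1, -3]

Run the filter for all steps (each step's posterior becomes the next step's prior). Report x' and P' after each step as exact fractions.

step 0: x̄ = F·x = [4, 10, -5]
step 0: P̄ = F·P·Fᵀ + Q = [9 14 -2; 14 44 -2; -2 -2 11]
step 0: y = z − H·x̄ = [31, 25]
step 0: S = H·P̄·Hᵀ + R = [398 318; 318 283]
step 0: K = P̄·Hᵀ·S⁻¹ = [-1809/5755 1504/5755; -1824/5755 -106/5755; -1218/5755 1633/5755]
step 0: x' = x̄ + K·y = [4541/5755, -1644/5755, -25708/5755]
step 0: P' = (I − K·H)·P̄ = [14921/5755 1206/5755 -20208/5755; 1206/5755 1216/5755 812/5755; -20208/5755 812/5755 49384/5755]
step 1: x̄ = F·x = [30249/5755, 84562/5755, -10726/5755]
step 1: P̄ = F·P·Fᵀ + Q = [127741/5755 279428/5755 -69864/5755; 279428/5755 759314/5755 -182152/5755; -69864/5755 -182152/5755 84851/5755]
step 1: y = z − H·x̄ = [247931/5755, 186649/5755]
step 1: S = H·P̄·Hᵀ + R = [6845336/5755 5703714/5755; 5703714/5755 4912981/5755]
step 1: K = P̄·Hᵀ·S⁻¹ = [-17196054/47725991 13623550/47725991; -30179667/95451982 -950619/47725991; -10347357/95451982 10781698/47725991]
step 1: x' = x̄ + K·y = [-48123263/47725991, 40707439/95451982, 75679891/95451982]
step 1: P' = (I − K·H)·P̄ = [99568509/47725991 11464036/47725991 -110250710/47725991; 11464036/47725991 10059889/47725991 3449119/47725991; -110250710/47725991 3449119/47725991 273975569/47725991]

step 0: x' = [4541/5755, -1644/5755, -25708/5755], P' = [14921/5755 1206/5755 -20208/5755; 1206/5755 1216/5755 812/5755; -20208/5755 812/5755 49384/5755]
step 1: x' = [-48123263/47725991, 40707439/95451982, 75679891/95451982], P' = [99568509/47725991 11464036/47725991 -110250710/47725991; 11464036/47725991 10059889/47725991 3449119/47725991; -110250710/47725991 3449119/47725991 273975569/47725991]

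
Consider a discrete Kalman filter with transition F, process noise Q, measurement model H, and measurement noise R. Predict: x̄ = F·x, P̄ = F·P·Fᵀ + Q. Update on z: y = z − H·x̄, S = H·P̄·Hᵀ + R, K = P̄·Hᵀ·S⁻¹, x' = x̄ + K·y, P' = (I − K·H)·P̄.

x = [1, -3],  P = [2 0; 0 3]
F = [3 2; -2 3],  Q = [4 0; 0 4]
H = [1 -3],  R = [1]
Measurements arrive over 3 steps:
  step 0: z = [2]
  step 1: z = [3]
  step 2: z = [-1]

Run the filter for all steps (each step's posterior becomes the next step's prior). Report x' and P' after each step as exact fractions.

step 0: x' = [-107/25, -53/25], P' = [5822/175 1938/175; 1938/175 1329/350]
step 1: x' = [-1506563/534259, -1033334/534259], P' = [8241878/534259 2652108/534259; 2652108/534259 911631/534259]
step 2: x' = [-340047523/50000131, -385764611/200000524], P' = [729841574/50000131 234782667/50000131; 234782667/50000131 647811357/400001048]

step 0: x̄ = F·x = [-3, -11]
step 0: P̄ = F·P·Fᵀ + Q = [34 6; 6 39]
step 0: y = z − H·x̄ = [-28]
step 0: S = H·P̄·Hᵀ + R = [350]
step 0: K = P̄·Hᵀ·S⁻¹ = [8/175; -111/350]
step 0: x' = x̄ + K·y = [-107/25, -53/25]
step 0: P' = (I − K·H)·P̄ = [5822/175 1938/175; 1938/175 1329/350]
step 1: x̄ = F·x = [-427/25, 11/5]
step 1: P̄ = F·P·Fᵀ + Q = [79012/175 -4251/35; -4251/35 537/14]
step 1: y = z − H·x̄ = [667/25]
step 1: S = H·P̄·Hᵀ + R = [534259/350]
step 1: K = P̄·Hᵀ·S⁻¹ = [285554/534259; -82785/534259]
step 1: x' = x̄ + K·y = [-1506563/534259, -1033334/534259]
step 1: P' = (I − K·H)·P̄ = [8241878/534259 2652108/534259; 2652108/534259 911631/534259]
step 2: x̄ = F·x = [-6586357/534259, -86876/534259]
step 2: P̄ = F·P·Fᵀ + Q = [111785758/534259 -30720942/534259; -30720942/534259 11483931/534259]
step 2: y = z − H·x̄ = [5791470/534259]
step 2: S = H·P̄·Hᵀ + R = [400001048/534259]
step 2: K = P̄·Hᵀ·S⁻¹ = [25493573/50000131; -65172735/400001048]
step 2: x' = x̄ + K·y = [-340047523/50000131, -385764611/200000524]
step 2: P' = (I − K·H)·P̄ = [729841574/50000131 234782667/50000131; 234782667/50000131 647811357/400001048]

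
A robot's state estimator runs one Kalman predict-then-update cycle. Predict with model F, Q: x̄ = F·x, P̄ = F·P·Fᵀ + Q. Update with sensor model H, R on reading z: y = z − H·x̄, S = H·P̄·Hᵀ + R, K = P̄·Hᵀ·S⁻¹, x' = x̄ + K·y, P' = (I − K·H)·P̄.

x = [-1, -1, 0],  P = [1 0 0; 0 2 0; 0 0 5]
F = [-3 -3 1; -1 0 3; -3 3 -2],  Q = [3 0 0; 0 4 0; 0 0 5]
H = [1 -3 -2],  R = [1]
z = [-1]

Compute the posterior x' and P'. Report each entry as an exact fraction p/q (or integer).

x̄ = F·x = [6, 1, 0]
P̄ = F·P·Fᵀ + Q = [35 18 -19; 18 50 -27; -19 -27 52]
y = z − H·x̄ = [-4]
S = H·P̄·Hᵀ + R = [338]
K = P̄·Hᵀ·S⁻¹ = [19/338; -3/13; -21/169]
x' = x̄ + K·y = [976/169, 25/13, 84/169]
P' = (I − K·H)·P̄ = [11469/338 291/13 -2812/169; 291/13 32 -477/13; -2812/169 -477/13 7906/169]

x' = [976/169, 25/13, 84/169]
P' = [11469/338 291/13 -2812/169; 291/13 32 -477/13; -2812/169 -477/13 7906/169]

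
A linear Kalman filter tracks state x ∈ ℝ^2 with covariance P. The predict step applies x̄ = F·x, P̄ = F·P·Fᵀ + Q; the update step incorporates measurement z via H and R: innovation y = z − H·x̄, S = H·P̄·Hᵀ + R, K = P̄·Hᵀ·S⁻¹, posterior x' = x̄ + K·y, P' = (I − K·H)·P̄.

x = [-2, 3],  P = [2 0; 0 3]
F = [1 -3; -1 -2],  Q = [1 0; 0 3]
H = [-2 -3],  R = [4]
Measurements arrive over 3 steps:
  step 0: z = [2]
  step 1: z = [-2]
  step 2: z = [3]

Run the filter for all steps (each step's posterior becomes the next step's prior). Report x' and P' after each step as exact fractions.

step 0: x̄ = F·x = [-11, -4]
step 0: P̄ = F·P·Fᵀ + Q = [30 16; 16 17]
step 0: y = z − H·x̄ = [-32]
step 0: S = H·P̄·Hᵀ + R = [469]
step 0: K = P̄·Hᵀ·S⁻¹ = [-108/469; -83/469]
step 0: x' = x̄ + K·y = [-1703/469, 780/469]
step 0: P' = (I − K·H)·P̄ = [2406/469 -1460/469; -1460/469 1084/469]
step 1: x̄ = F·x = [-4043/469, 143/469]
step 1: P̄ = F·P·Fᵀ + Q = [21391/469 2638/469; 2638/469 2309/469]
step 1: y = z − H·x̄ = [-8595/469]
step 1: S = H·P̄·Hᵀ + R = [139877/469]
step 1: K = P̄·Hᵀ·S⁻¹ = [-50696/139877; -12203/139877]
step 1: x' = x̄ + K·y = [-276739/139877, 266284/139877]
step 1: P' = (I − K·H)·P̄ = [899839/139877 -532298/139877; -532298/139877 371136/139877]
step 2: x̄ = F·x = [-1075591/139877, -255829/139877]
step 2: P̄ = F·P·Fᵀ + Q = [7573728/139877 794679/139877; 794679/139877 674822/139877]
step 2: y = z − H·x̄ = [-2499038/139877]
step 2: S = H·P̄·Hᵀ + R = [46463966/139877]
step 2: K = P̄·Hᵀ·S⁻¹ = [-17531493/46463966; -1806912/23231983]
step 2: x' = x̄ + K·y = [-22034918/23231983, -10208063/23231983]
step 2: P' = (I − K·H)·P̄ = [318509787/46463966 -94482267/23231983; -94482267/23231983 65397394/23231983]

step 0: x' = [-1703/469, 780/469], P' = [2406/469 -1460/469; -1460/469 1084/469]
step 1: x' = [-276739/139877, 266284/139877], P' = [899839/139877 -532298/139877; -532298/139877 371136/139877]
step 2: x' = [-22034918/23231983, -10208063/23231983], P' = [318509787/46463966 -94482267/23231983; -94482267/23231983 65397394/23231983]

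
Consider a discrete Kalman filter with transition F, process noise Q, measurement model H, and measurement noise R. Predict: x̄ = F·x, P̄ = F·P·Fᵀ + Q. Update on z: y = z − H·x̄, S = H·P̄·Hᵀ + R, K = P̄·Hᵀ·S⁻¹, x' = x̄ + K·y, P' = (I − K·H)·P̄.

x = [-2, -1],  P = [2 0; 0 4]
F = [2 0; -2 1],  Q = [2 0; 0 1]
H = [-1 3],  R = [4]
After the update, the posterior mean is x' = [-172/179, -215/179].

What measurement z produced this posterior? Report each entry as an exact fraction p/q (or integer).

x̄ = F·x = [-4, 3]
P̄ = F·P·Fᵀ + Q = [10 -8; -8 13]
S = H·P̄·Hᵀ + R = [179]
K = P̄·Hᵀ·S⁻¹ = [-34/179; 47/179]
x' − x̄ = [544/179, -752/179] = K·y
y = (KᵀK)⁻¹·Kᵀ·(x' − x̄) = [-16]
z = y + H·x̄ = [-16] + [13] = [-3]

z = [-3]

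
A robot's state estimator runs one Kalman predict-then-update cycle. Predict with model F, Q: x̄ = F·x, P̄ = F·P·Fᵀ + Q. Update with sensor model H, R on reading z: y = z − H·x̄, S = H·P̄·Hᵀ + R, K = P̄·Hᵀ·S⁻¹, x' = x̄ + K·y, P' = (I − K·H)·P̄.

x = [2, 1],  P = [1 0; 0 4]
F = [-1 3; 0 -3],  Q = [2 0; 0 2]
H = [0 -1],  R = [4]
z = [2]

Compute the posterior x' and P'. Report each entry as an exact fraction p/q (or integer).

x' = [1/7, -44/21]
P' = [57/7 -24/7; -24/7 76/21]

x̄ = F·x = [1, -3]
P̄ = F·P·Fᵀ + Q = [39 -36; -36 38]
y = z − H·x̄ = [-1]
S = H·P̄·Hᵀ + R = [42]
K = P̄·Hᵀ·S⁻¹ = [6/7; -19/21]
x' = x̄ + K·y = [1/7, -44/21]
P' = (I − K·H)·P̄ = [57/7 -24/7; -24/7 76/21]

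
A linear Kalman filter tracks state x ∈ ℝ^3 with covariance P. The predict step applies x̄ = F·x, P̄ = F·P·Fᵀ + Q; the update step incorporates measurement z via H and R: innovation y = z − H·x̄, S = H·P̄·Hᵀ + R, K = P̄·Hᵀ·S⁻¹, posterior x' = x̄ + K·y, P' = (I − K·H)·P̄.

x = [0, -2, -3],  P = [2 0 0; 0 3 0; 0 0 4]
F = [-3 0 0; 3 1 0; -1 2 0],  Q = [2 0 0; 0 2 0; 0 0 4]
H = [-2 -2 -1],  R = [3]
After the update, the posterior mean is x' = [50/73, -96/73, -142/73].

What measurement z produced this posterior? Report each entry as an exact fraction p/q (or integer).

x̄ = F·x = [0, -2, -4]
P̄ = F·P·Fᵀ + Q = [20 -18 6; -18 23 0; 6 0 18]
S = H·P̄·Hᵀ + R = [73]
K = P̄·Hᵀ·S⁻¹ = [-10/73; -10/73; -30/73]
x' − x̄ = [50/73, 50/73, 150/73] = K·y
y = (KᵀK)⁻¹·Kᵀ·(x' − x̄) = [-5]
z = y + H·x̄ = [-5] + [8] = [3]

z = [3]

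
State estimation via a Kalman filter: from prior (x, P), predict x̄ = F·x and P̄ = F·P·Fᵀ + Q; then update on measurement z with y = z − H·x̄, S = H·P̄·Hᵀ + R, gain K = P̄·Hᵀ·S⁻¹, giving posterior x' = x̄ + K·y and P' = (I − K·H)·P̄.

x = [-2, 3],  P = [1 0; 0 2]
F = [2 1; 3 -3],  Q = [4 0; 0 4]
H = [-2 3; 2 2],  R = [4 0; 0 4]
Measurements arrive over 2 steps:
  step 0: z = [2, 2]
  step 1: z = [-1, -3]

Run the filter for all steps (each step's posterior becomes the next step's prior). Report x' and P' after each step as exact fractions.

step 0: x̄ = F·x = [-1, -15]
step 0: P̄ = F·P·Fᵀ + Q = [10 0; 0 31]
step 0: y = z − H·x̄ = [45, 34]
step 0: S = H·P̄·Hᵀ + R = [323 146; 146 168]
step 0: K = P̄·Hᵀ·S⁻¹ = [-1570/8237 2345/8237; 1643/8237 1612/8237]
step 0: x' = x̄ + K·y = [843/8237, 5188/8237]
step 0: P' = (I − K·H)·P̄ = [4070/8237 620/8237; 620/8237 2604/8237]
step 1: x̄ = F·x = [6874/8237, -13035/8237]
step 1: P̄ = F·P·Fᵀ + Q = [54312/8237 14748/8237; 14748/8237 81854/8237]
step 1: y = z − H·x̄ = [44616/8237, -12389/8237]
step 1: S = H·P̄·Hᵀ + R = [809906/8237 303372/8237; 303372/8237 695596/8237]
step 1: K = P̄·Hᵀ·S⁻¹ = [-1315470/7152677 1993980/7152677; 198759/1021811 197126/1021811]
step 1: x' = x̄ + K·y = [-4155266/7152677, -836915/1021811]
step 1: P' = (I − K·H)·P̄ = [3445152/7152677 77544/1021811; 77544/1021811 45244/145973]

step 0: x' = [843/8237, 5188/8237], P' = [4070/8237 620/8237; 620/8237 2604/8237]
step 1: x' = [-4155266/7152677, -836915/1021811], P' = [3445152/7152677 77544/1021811; 77544/1021811 45244/145973]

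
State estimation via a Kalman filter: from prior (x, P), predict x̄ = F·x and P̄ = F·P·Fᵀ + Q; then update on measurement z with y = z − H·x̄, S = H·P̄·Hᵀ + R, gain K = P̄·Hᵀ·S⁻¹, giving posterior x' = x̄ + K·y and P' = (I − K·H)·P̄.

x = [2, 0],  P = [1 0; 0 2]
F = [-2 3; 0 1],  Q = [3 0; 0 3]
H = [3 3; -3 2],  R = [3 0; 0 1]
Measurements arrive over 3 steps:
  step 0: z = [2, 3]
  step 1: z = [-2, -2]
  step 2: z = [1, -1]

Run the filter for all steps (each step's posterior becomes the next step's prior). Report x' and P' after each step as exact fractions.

step 0: x̄ = F·x = [-4, 0]
step 0: P̄ = F·P·Fᵀ + Q = [25 6; 6 5]
step 0: y = z − H·x̄ = [14, -9]
step 0: S = H·P̄·Hᵀ + R = [381 -213; -213 174]
step 0: K = P̄·Hᵀ·S⁻¹ = [307/2325 -466/2325; 1346/6975 1327/6975]
step 0: x' = x̄ + K·y = [-808/2325, 6901/6975]
step 0: P' = (I − K·H)·P̄ = [72/775 91/2325; 91/2325 1073/6975]
step 1: x̄ = F·x = [2839/775, 6901/6975]
step 1: P̄ = F·P·Fᵀ + Q = [3322/775 297/775; 297/775 21998/6975]
step 1: y = z − H·x̄ = [-37102/2325, 48901/6975]
step 1: S = H·P̄·Hᵀ + R = [59567/775 -48371/2325; -48371/2325 331973/6975]
step 1: K = P̄·Hᵀ·S⁻¹ = [965261/7498874 -1483383/7498874; 711853/3749437 717506/3749437]
step 1: x' = x̄ + K·y = [1666735/7498874, -2619625/3749437]
step 1: P' = (I − K·H)·P̄ = [682781/7498874 141240/3749437; 141240/3749437 570613/3749437]
step 2: x̄ = F·x = [-9525610/3749437, -2619625/3749437]
step 2: P̄ = F·P·Fᵀ + Q = [16054510/3749437 1429359/3749437; 1429359/3749437 11818924/3749437]
step 2: y = z − H·x̄ = [40185142/3749437, -27087017/3749437]
step 2: S = H·P̄·Hᵀ + R = [287837679/3749437 -77865123/3749437; -77865123/3749437 178363415/3749437]
step 2: K = P̄·Hᵀ·S⁻¹ = [518102939/4025202896 -796233417/4025202896; 95522111/503150362 96284797/503150362]
step 2: x' = x̄ + K·y = [1078859391/4025202896, -23353801/503150362]
step 2: P' = (I − K·H)·P̄ = [366487859/4025202896 18951885/503150362; 18951885/503150362 38285113/251575181]

step 0: x' = [-808/2325, 6901/6975], P' = [72/775 91/2325; 91/2325 1073/6975]
step 1: x' = [1666735/7498874, -2619625/3749437], P' = [682781/7498874 141240/3749437; 141240/3749437 570613/3749437]
step 2: x' = [1078859391/4025202896, -23353801/503150362], P' = [366487859/4025202896 18951885/503150362; 18951885/503150362 38285113/251575181]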